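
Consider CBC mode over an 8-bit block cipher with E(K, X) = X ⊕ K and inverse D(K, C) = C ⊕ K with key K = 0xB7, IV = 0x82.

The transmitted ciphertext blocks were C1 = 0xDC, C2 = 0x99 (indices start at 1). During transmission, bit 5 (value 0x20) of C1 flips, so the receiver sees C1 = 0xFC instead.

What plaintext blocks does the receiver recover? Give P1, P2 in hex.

CBC decryption: P_i = D(K, C_i) ⊕ C_{i−1}, with C_{0} = IV.
Only C1 changed, to 0xFC. In CBC, a change in C_i garbles P_i and flips the same bit in P_{i+1}. Decrypting the received ciphertext:
P1: D(K, 0xFC) = 0x4B; 0x4B ⊕ 0x82 = 0xC9.
P2: D(K, 0x99) = 0x2E; 0x2E ⊕ 0xFC = 0xD2.
Blocks that differ from the original plaintext: P1, P2.

P1 = 0xC9, P2 = 0xD2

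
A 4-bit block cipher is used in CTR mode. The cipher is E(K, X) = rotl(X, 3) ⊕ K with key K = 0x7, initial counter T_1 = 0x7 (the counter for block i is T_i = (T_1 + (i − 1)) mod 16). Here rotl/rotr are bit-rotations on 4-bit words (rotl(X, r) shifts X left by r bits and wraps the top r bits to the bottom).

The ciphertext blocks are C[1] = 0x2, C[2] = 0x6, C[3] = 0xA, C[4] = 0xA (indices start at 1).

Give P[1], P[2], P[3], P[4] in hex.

P[1] = 0xE, P[2] = 0x5, P[3] = 0x1, P[4] = 0x8

CTR decryption: S_i = E(K, T_i) where T_i is the counter for block i; P_i = C_i ⊕ S_i.
P[1]: T = 0x7, S = E(K, T) = 0xC; 0x2 ⊕ 0xC = 0xE.
P[2]: T = 0x8, S = E(K, T) = 0x3; 0x6 ⊕ 0x3 = 0x5.
P[3]: T = 0x9, S = E(K, T) = 0xB; 0xA ⊕ 0xB = 0x1.
P[4]: T = 0xA, S = E(K, T) = 0x2; 0xA ⊕ 0x2 = 0x8.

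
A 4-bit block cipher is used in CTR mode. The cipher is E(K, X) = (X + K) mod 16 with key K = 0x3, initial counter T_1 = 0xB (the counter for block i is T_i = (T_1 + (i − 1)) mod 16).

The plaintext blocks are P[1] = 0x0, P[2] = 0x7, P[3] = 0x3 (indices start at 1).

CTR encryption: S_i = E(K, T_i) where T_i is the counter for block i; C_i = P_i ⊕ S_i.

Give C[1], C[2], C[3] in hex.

C[1]: T = 0xB, S = E(K, T) = 0xE; 0x0 ⊕ 0xE = 0xE.
C[2]: T = 0xC, S = E(K, T) = 0xF; 0x7 ⊕ 0xF = 0x8.
C[3]: T = 0xD, S = E(K, T) = 0x0; 0x3 ⊕ 0x0 = 0x3.

C[1] = 0xE, C[2] = 0x8, C[3] = 0x3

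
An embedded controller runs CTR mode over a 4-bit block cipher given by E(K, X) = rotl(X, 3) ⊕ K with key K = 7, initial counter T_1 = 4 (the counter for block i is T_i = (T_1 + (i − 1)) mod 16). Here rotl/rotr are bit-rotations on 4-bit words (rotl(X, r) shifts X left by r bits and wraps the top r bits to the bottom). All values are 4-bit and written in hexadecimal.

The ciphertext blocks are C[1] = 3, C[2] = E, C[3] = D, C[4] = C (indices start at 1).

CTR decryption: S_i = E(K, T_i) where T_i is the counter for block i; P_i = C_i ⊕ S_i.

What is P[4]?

P[4]: T = 7, S = E(K, T) = C; C ⊕ C = 0.

P[4] = 0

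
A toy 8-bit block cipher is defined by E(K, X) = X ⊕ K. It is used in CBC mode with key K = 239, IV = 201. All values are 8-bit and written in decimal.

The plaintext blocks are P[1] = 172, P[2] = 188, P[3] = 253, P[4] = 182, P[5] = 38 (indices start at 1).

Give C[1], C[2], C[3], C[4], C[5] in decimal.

CBC encryption: C_i = E(K, P_i ⊕ C_{i−1}), with C_{0} = IV.
C[1]: P[1] ⊕ 201 = 101; E(K, 101) = 138.
C[2]: P[2] ⊕ 138 = 54; E(K, 54) = 217.
C[3]: P[3] ⊕ 217 = 36; E(K, 36) = 203.
C[4]: P[4] ⊕ 203 = 125; E(K, 125) = 146.
C[5]: P[5] ⊕ 146 = 180; E(K, 180) = 91.

C[1] = 138, C[2] = 217, C[3] = 203, C[4] = 146, C[5] = 91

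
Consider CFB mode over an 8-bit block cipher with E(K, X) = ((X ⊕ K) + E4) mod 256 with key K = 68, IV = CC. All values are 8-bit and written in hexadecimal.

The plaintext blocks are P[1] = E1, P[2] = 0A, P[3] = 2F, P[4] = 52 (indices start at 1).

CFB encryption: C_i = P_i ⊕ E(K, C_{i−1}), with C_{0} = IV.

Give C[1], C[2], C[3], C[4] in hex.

C[1]: E(K, CC) = 88; E1 ⊕ 88 = 69.
C[2]: E(K, 69) = E5; 0A ⊕ E5 = EF.
C[3]: E(K, EF) = 6B; 2F ⊕ 6B = 44.
C[4]: E(K, 44) = 10; 52 ⊕ 10 = 42.

C[1] = 69, C[2] = EF, C[3] = 44, C[4] = 42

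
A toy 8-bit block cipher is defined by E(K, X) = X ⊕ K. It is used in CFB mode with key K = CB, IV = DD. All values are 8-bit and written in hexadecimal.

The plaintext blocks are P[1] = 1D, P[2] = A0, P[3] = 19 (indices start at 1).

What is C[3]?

CFB encryption: C_i = P_i ⊕ E(K, C_{i−1}), with C_{0} = IV.
C[1]: E(K, DD) = 16; 1D ⊕ 16 = 0B.
C[2]: E(K, 0B) = C0; A0 ⊕ C0 = 60.
C[3]: E(K, 60) = AB; 19 ⊕ AB = B2.

C[3] = B2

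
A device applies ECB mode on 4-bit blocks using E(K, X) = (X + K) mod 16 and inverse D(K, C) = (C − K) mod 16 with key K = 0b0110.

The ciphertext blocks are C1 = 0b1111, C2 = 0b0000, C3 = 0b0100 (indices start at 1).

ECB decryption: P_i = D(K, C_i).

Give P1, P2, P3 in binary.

P1 = 0b1001, P2 = 0b1010, P3 = 0b1110

P1: D(K, 0b1111) = 0b1001.
P2: D(K, 0b0000) = 0b1010.
P3: D(K, 0b0100) = 0b1110.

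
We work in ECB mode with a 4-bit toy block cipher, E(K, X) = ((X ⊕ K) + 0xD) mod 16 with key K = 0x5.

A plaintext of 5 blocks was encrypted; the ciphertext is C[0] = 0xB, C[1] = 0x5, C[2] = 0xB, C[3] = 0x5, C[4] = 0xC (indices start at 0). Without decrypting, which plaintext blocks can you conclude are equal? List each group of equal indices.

P[0] = P[2]; P[1] = P[3]

ECB encrypts each block independently with the same key, so equal ciphertext blocks imply equal plaintext blocks.
C[0] = C[2] = 0xB, so P[0] = P[2].
C[1] = C[3] = 0x5, so P[1] = P[3].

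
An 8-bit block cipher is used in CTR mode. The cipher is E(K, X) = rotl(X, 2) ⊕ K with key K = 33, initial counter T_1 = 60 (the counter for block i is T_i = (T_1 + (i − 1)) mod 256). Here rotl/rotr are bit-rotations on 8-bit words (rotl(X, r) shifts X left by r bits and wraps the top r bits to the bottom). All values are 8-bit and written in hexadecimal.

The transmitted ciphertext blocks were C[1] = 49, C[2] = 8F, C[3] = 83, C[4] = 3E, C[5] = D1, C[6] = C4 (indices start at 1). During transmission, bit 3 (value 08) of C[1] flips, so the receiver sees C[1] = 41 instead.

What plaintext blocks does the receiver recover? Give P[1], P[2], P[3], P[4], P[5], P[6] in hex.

CTR decryption: S_i = E(K, T_i) where T_i is the counter for block i; P_i = C_i ⊕ S_i.
Only C[1] changed, to 41. In CTR, a change in C_i flips the same bit in P_i only; the keystream is unaffected. Decrypting the received ciphertext:
P[1]: T = 60, S = E(K, T) = B2; 41 ⊕ B2 = F3.
P[2]: T = 61, S = E(K, T) = B6; 8F ⊕ B6 = 39.
P[3]: T = 62, S = E(K, T) = BA; 83 ⊕ BA = 39.
P[4]: T = 63, S = E(K, T) = BE; 3E ⊕ BE = 80.
P[5]: T = 64, S = E(K, T) = A2; D1 ⊕ A2 = 73.
P[6]: T = 65, S = E(K, T) = A6; C4 ⊕ A6 = 62.
Blocks that differ from the original plaintext: P[1].

P[1] = F3, P[2] = 39, P[3] = 39, P[4] = 80, P[5] = 73, P[6] = 62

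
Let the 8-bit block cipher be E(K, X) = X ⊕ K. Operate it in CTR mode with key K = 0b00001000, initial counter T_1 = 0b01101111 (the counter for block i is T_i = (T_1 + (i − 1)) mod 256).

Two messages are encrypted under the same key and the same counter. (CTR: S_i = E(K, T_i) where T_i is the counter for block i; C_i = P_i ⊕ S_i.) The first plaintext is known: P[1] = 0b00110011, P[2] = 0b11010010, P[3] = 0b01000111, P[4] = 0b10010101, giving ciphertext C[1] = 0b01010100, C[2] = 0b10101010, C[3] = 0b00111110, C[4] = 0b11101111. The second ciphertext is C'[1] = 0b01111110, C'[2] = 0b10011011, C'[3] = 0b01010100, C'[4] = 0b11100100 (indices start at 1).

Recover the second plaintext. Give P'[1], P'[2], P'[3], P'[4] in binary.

In CTR with a reused counter, both messages share the same keystream S_i, so C_i ⊕ C'_i = P_i ⊕ P'_i and thus P'_i = P_i ⊕ C_i ⊕ C'_i.
P'[1]: 0b00110011 ⊕ 0b01010100 ⊕ 0b01111110 = 0b00011001.
P'[2]: 0b11010010 ⊕ 0b10101010 ⊕ 0b10011011 = 0b11100011.
P'[3]: 0b01000111 ⊕ 0b00111110 ⊕ 0b01010100 = 0b00101101.
P'[4]: 0b10010101 ⊕ 0b11101111 ⊕ 0b11100100 = 0b10011110.

P'[1] = 0b00011001, P'[2] = 0b11100011, P'[3] = 0b00101101, P'[4] = 0b10011110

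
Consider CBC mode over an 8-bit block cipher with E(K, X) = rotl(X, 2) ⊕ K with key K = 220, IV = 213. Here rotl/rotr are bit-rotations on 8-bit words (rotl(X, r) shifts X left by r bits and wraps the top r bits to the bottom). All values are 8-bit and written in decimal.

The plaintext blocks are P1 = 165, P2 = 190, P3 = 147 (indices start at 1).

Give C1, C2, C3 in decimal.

C1 = 29, C2 = 82, C3 = 219

CBC encryption: C_i = E(K, P_i ⊕ C_{i−1}), with C_{0} = IV.
C1: P1 ⊕ 213 = 112; E(K, 112) = 29.
C2: P2 ⊕ 29 = 163; E(K, 163) = 82.
C3: P3 ⊕ 82 = 193; E(K, 193) = 219.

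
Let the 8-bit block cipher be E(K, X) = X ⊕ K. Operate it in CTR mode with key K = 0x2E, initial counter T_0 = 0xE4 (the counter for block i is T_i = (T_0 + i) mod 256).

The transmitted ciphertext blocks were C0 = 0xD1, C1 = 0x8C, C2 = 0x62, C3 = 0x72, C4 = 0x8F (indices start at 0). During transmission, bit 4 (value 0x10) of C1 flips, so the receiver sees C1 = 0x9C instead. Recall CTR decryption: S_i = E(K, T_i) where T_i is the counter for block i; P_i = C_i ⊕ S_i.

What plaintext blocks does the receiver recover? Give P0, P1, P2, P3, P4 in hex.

P0 = 0x1B, P1 = 0x57, P2 = 0xAA, P3 = 0xBB, P4 = 0x49

Only C1 changed, to 0x9C. In CTR, a change in C_i flips the same bit in P_i only; the keystream is unaffected. Decrypting the received ciphertext:
P0: T = 0xE4, S = E(K, T) = 0xCA; 0xD1 ⊕ 0xCA = 0x1B.
P1: T = 0xE5, S = E(K, T) = 0xCB; 0x9C ⊕ 0xCB = 0x57.
P2: T = 0xE6, S = E(K, T) = 0xC8; 0x62 ⊕ 0xC8 = 0xAA.
P3: T = 0xE7, S = E(K, T) = 0xC9; 0x72 ⊕ 0xC9 = 0xBB.
P4: T = 0xE8, S = E(K, T) = 0xC6; 0x8F ⊕ 0xC6 = 0x49.
Blocks that differ from the original plaintext: P1.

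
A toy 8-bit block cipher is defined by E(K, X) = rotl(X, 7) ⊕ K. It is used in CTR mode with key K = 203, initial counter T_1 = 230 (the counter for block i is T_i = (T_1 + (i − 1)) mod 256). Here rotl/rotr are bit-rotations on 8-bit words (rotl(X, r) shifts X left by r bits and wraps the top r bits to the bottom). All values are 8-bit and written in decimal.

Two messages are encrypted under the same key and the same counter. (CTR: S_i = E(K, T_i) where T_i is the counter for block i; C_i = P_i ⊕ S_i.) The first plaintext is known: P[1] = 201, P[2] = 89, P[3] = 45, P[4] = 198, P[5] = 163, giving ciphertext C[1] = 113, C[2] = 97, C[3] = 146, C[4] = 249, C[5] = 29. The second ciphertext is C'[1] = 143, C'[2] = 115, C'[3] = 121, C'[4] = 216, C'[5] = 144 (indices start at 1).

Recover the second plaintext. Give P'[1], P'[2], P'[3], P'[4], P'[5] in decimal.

P'[1] = 55, P'[2] = 75, P'[3] = 198, P'[4] = 231, P'[5] = 46

In CTR with a reused counter, both messages share the same keystream S_i, so C_i ⊕ C'_i = P_i ⊕ P'_i and thus P'_i = P_i ⊕ C_i ⊕ C'_i.
P'[1]: 201 ⊕ 113 ⊕ 143 = 55.
P'[2]: 89 ⊕ 97 ⊕ 115 = 75.
P'[3]: 45 ⊕ 146 ⊕ 121 = 198.
P'[4]: 198 ⊕ 249 ⊕ 216 = 231.
P'[5]: 163 ⊕ 29 ⊕ 144 = 46.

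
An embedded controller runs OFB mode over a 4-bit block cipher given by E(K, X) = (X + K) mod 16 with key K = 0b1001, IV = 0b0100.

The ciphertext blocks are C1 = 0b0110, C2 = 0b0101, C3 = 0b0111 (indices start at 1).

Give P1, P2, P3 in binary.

OFB decryption: S_i = E(K, S_{i−1}) with S_{0} = IV; P_i = C_i ⊕ S_i.
P1: S = E(K, 0b0100) = 0b1101; 0b0110 ⊕ 0b1101 = 0b1011.
P2: S = E(K, 0b1101) = 0b0110; 0b0101 ⊕ 0b0110 = 0b0011.
P3: S = E(K, 0b0110) = 0b1111; 0b0111 ⊕ 0b1111 = 0b1000.

P1 = 0b1011, P2 = 0b0011, P3 = 0b1000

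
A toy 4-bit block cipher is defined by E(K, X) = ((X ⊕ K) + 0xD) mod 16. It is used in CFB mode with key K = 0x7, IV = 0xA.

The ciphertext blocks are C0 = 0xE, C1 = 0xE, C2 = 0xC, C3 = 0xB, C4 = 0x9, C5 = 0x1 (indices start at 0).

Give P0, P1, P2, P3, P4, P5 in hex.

CFB decryption: P_i = C_i ⊕ E(K, C_{i−1}), with C_{−1} = IV.
P0: E(K, 0xA) = 0xA; 0xE ⊕ 0xA = 0x4.
P1: E(K, 0xE) = 0x6; 0xE ⊕ 0x6 = 0x8.
P2: E(K, 0xE) = 0x6; 0xC ⊕ 0x6 = 0xA.
P3: E(K, 0xC) = 0x8; 0xB ⊕ 0x8 = 0x3.
P4: E(K, 0xB) = 0x9; 0x9 ⊕ 0x9 = 0x0.
P5: E(K, 0x9) = 0xB; 0x1 ⊕ 0xB = 0xA.

P0 = 0x4, P1 = 0x8, P2 = 0xA, P3 = 0x3, P4 = 0x0, P5 = 0xA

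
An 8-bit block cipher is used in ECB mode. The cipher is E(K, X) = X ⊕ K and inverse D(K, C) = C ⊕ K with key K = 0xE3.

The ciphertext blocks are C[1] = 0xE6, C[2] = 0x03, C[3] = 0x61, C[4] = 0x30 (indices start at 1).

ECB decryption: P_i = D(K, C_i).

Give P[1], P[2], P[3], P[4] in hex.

P[1] = 0x05, P[2] = 0xE0, P[3] = 0x82, P[4] = 0xD3

P[1]: D(K, 0xE6) = 0x05.
P[2]: D(K, 0x03) = 0xE0.
P[3]: D(K, 0x61) = 0x82.
P[4]: D(K, 0x30) = 0xD3.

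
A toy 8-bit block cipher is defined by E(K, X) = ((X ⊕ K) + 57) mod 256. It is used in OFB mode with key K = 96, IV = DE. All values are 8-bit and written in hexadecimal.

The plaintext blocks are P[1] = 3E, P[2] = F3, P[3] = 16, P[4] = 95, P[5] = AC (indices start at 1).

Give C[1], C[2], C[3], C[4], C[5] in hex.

C[1] = A1, C[2] = 93, C[3] = 5B, C[4] = A7, C[5] = 57

OFB encryption: S_i = E(K, S_{i−1}) with S_{0} = IV; C_i = P_i ⊕ S_i.
C[1]: S = E(K, DE) = 9F; 3E ⊕ 9F = A1.
C[2]: S = E(K, 9F) = 60; F3 ⊕ 60 = 93.
C[3]: S = E(K, 60) = 4D; 16 ⊕ 4D = 5B.
C[4]: S = E(K, 4D) = 32; 95 ⊕ 32 = A7.
C[5]: S = E(K, 32) = FB; AC ⊕ FB = 57.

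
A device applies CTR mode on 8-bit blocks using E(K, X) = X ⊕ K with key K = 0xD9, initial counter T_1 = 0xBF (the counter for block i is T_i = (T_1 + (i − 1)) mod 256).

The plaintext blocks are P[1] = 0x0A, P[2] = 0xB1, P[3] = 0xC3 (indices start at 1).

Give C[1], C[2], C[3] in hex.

CTR encryption: S_i = E(K, T_i) where T_i is the counter for block i; C_i = P_i ⊕ S_i.
C[1]: T = 0xBF, S = E(K, T) = 0x66; 0x0A ⊕ 0x66 = 0x6C.
C[2]: T = 0xC0, S = E(K, T) = 0x19; 0xB1 ⊕ 0x19 = 0xA8.
C[3]: T = 0xC1, S = E(K, T) = 0x18; 0xC3 ⊕ 0x18 = 0xDB.

C[1] = 0x6C, C[2] = 0xA8, C[3] = 0xDB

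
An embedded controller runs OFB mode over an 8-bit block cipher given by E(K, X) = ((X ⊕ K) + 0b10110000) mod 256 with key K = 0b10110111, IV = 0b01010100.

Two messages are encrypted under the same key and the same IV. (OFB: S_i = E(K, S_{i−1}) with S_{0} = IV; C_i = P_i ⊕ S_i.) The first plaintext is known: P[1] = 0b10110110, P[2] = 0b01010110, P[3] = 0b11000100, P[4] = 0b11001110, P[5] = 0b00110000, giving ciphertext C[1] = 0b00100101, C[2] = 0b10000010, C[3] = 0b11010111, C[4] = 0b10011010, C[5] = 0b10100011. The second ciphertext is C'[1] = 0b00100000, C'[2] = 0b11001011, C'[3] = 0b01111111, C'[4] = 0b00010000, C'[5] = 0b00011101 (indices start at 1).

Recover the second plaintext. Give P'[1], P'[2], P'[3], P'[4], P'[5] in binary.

P'[1] = 0b10110011, P'[2] = 0b00011111, P'[3] = 0b01101100, P'[4] = 0b01000100, P'[5] = 0b10001110

In OFB with a reused IV, both messages share the same keystream S_i, so C_i ⊕ C'_i = P_i ⊕ P'_i and thus P'_i = P_i ⊕ C_i ⊕ C'_i.
P'[1]: 0b10110110 ⊕ 0b00100101 ⊕ 0b00100000 = 0b10110011.
P'[2]: 0b01010110 ⊕ 0b10000010 ⊕ 0b11001011 = 0b00011111.
P'[3]: 0b11000100 ⊕ 0b11010111 ⊕ 0b01111111 = 0b01101100.
P'[4]: 0b11001110 ⊕ 0b10011010 ⊕ 0b00010000 = 0b01000100.
P'[5]: 0b00110000 ⊕ 0b10100011 ⊕ 0b00011101 = 0b10001110.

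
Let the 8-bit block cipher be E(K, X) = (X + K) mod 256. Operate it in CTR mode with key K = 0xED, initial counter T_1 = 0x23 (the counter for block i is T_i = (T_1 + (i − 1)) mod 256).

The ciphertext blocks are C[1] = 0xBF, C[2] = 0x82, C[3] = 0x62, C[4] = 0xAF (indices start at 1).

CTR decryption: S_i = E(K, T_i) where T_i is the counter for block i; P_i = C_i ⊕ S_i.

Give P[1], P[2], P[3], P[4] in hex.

P[1]: T = 0x23, S = E(K, T) = 0x10; 0xBF ⊕ 0x10 = 0xAF.
P[2]: T = 0x24, S = E(K, T) = 0x11; 0x82 ⊕ 0x11 = 0x93.
P[3]: T = 0x25, S = E(K, T) = 0x12; 0x62 ⊕ 0x12 = 0x70.
P[4]: T = 0x26, S = E(K, T) = 0x13; 0xAF ⊕ 0x13 = 0xBC.

P[1] = 0xAF, P[2] = 0x93, P[3] = 0x70, P[4] = 0xBC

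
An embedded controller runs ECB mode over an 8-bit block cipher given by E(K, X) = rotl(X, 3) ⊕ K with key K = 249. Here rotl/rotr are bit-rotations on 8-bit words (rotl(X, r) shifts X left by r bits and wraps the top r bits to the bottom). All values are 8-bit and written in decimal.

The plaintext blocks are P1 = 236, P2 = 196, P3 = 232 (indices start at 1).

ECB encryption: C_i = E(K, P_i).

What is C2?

C2 = 223

C2: E(K, 196) = 223.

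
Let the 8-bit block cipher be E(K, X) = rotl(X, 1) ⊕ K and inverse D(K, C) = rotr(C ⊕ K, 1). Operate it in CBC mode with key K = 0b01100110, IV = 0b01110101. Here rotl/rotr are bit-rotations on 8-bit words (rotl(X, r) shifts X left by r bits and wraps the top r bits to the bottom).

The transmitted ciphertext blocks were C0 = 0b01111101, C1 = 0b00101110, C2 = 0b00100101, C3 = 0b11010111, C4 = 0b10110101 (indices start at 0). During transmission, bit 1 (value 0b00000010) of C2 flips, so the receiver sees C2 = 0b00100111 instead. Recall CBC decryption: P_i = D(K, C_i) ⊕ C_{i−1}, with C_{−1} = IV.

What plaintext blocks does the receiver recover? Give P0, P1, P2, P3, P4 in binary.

P0 = 0b11111000, P1 = 0b01011001, P2 = 0b10001110, P3 = 0b11111111, P4 = 0b00111110

Only C2 changed, to 0b00100111. In CBC, a change in C_i garbles P_i and flips the same bit in P_{i+1}. Decrypting the received ciphertext:
P0: D(K, 0b01111101) = 0b10001101; 0b10001101 ⊕ 0b01110101 = 0b11111000.
P1: D(K, 0b00101110) = 0b00100100; 0b00100100 ⊕ 0b01111101 = 0b01011001.
P2: D(K, 0b00100111) = 0b10100000; 0b10100000 ⊕ 0b00101110 = 0b10001110.
P3: D(K, 0b11010111) = 0b11011000; 0b11011000 ⊕ 0b00100111 = 0b11111111.
P4: D(K, 0b10110101) = 0b11101001; 0b11101001 ⊕ 0b11010111 = 0b00111110.
Blocks that differ from the original plaintext: P2, P3.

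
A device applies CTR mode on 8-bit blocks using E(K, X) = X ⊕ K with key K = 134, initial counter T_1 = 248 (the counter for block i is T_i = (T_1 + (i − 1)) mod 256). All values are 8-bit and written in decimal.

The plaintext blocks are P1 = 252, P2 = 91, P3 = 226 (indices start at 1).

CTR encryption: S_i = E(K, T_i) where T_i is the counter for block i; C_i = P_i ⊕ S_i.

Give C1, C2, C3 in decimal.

C1: T = 248, S = E(K, T) = 126; 252 ⊕ 126 = 130.
C2: T = 249, S = E(K, T) = 127; 91 ⊕ 127 = 36.
C3: T = 250, S = E(K, T) = 124; 226 ⊕ 124 = 158.

C1 = 130, C2 = 36, C3 = 158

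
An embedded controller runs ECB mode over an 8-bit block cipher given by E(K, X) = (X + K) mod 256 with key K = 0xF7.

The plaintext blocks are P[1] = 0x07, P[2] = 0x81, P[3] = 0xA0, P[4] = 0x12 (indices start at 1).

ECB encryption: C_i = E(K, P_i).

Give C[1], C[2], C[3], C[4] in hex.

C[1] = 0xFE, C[2] = 0x78, C[3] = 0x97, C[4] = 0x09

C[1]: E(K, 0x07) = 0xFE.
C[2]: E(K, 0x81) = 0x78.
C[3]: E(K, 0xA0) = 0x97.
C[4]: E(K, 0x12) = 0x09.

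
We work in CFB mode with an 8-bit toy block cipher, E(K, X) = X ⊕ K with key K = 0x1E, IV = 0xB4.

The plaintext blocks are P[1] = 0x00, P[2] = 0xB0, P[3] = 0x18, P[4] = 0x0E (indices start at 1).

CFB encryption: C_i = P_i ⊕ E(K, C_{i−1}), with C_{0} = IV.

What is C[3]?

C[3] = 0x02

C[1]: E(K, 0xB4) = 0xAA; 0x00 ⊕ 0xAA = 0xAA.
C[2]: E(K, 0xAA) = 0xB4; 0xB0 ⊕ 0xB4 = 0x04.
C[3]: E(K, 0x04) = 0x1A; 0x18 ⊕ 0x1A = 0x02.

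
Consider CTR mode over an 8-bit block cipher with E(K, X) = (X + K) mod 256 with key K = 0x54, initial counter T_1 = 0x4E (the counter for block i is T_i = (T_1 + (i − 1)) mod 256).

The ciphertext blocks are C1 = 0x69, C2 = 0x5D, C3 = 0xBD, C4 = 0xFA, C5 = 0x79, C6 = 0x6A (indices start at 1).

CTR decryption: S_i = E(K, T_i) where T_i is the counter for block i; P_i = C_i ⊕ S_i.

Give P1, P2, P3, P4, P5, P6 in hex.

P1 = 0xCB, P2 = 0xFE, P3 = 0x19, P4 = 0x5F, P5 = 0xDF, P6 = 0xCD

P1: T = 0x4E, S = E(K, T) = 0xA2; 0x69 ⊕ 0xA2 = 0xCB.
P2: T = 0x4F, S = E(K, T) = 0xA3; 0x5D ⊕ 0xA3 = 0xFE.
P3: T = 0x50, S = E(K, T) = 0xA4; 0xBD ⊕ 0xA4 = 0x19.
P4: T = 0x51, S = E(K, T) = 0xA5; 0xFA ⊕ 0xA5 = 0x5F.
P5: T = 0x52, S = E(K, T) = 0xA6; 0x79 ⊕ 0xA6 = 0xDF.
P6: T = 0x53, S = E(K, T) = 0xA7; 0x6A ⊕ 0xA7 = 0xCD.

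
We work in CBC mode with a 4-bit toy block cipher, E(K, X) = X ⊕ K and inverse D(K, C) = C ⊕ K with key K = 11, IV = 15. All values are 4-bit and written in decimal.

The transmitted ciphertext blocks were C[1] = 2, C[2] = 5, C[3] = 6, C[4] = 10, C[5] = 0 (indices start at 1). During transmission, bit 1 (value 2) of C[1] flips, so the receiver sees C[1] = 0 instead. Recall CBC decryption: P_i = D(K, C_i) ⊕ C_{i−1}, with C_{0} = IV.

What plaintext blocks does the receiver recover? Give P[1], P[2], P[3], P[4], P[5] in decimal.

Only C[1] changed, to 0. In CBC, a change in C_i garbles P_i and flips the same bit in P_{i+1}. Decrypting the received ciphertext:
P[1]: D(K, 0) = 11; 11 ⊕ 15 = 4.
P[2]: D(K, 5) = 14; 14 ⊕ 0 = 14.
P[3]: D(K, 6) = 13; 13 ⊕ 5 = 8.
P[4]: D(K, 10) = 1; 1 ⊕ 6 = 7.
P[5]: D(K, 0) = 11; 11 ⊕ 10 = 1.
Blocks that differ from the original plaintext: P[1], P[2].

P[1] = 4, P[2] = 14, P[3] = 8, P[4] = 7, P[5] = 1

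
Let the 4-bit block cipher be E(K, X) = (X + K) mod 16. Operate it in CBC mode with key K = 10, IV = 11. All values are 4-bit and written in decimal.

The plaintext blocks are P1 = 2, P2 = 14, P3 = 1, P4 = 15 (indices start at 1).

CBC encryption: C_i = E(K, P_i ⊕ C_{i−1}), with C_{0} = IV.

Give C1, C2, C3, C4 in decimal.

C1: P1 ⊕ 11 = 9; E(K, 9) = 3.
C2: P2 ⊕ 3 = 13; E(K, 13) = 7.
C3: P3 ⊕ 7 = 6; E(K, 6) = 0.
C4: P4 ⊕ 0 = 15; E(K, 15) = 9.

C1 = 3, C2 = 7, C3 = 0, C4 = 9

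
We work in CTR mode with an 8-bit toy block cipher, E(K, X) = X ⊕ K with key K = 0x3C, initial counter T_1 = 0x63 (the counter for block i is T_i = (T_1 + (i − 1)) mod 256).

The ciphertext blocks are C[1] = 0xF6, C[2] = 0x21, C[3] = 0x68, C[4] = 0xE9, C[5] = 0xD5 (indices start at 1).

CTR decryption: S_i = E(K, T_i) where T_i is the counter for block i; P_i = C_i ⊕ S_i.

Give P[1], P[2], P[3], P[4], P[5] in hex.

P[1]: T = 0x63, S = E(K, T) = 0x5F; 0xF6 ⊕ 0x5F = 0xA9.
P[2]: T = 0x64, S = E(K, T) = 0x58; 0x21 ⊕ 0x58 = 0x79.
P[3]: T = 0x65, S = E(K, T) = 0x59; 0x68 ⊕ 0x59 = 0x31.
P[4]: T = 0x66, S = E(K, T) = 0x5A; 0xE9 ⊕ 0x5A = 0xB3.
P[5]: T = 0x67, S = E(K, T) = 0x5B; 0xD5 ⊕ 0x5B = 0x8E.

P[1] = 0xA9, P[2] = 0x79, P[3] = 0x31, P[4] = 0xB3, P[5] = 0x8E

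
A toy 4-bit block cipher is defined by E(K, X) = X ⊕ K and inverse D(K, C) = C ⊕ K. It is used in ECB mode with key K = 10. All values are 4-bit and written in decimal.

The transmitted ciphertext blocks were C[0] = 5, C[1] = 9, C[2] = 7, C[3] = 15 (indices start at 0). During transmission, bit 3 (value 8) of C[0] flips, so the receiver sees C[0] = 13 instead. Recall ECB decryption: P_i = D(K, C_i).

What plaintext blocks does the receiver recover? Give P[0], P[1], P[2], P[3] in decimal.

P[0] = 7, P[1] = 3, P[2] = 13, P[3] = 5

Only C[0] changed, to 13. In ECB, a change in C_i affects only P_i. Decrypting the received ciphertext:
P[0]: D(K, 13) = 7.
P[1]: D(K, 9) = 3.
P[2]: D(K, 7) = 13.
P[3]: D(K, 15) = 5.
Blocks that differ from the original plaintext: P[0].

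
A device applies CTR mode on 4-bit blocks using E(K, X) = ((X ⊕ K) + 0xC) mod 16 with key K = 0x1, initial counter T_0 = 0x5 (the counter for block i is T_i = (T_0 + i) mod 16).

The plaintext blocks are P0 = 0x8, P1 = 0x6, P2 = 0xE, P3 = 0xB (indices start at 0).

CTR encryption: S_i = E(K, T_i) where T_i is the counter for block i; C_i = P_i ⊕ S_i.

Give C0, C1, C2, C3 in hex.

C0: T = 0x5, S = E(K, T) = 0x0; 0x8 ⊕ 0x0 = 0x8.
C1: T = 0x6, S = E(K, T) = 0x3; 0x6 ⊕ 0x3 = 0x5.
C2: T = 0x7, S = E(K, T) = 0x2; 0xE ⊕ 0x2 = 0xC.
C3: T = 0x8, S = E(K, T) = 0x5; 0xB ⊕ 0x5 = 0xE.

C0 = 0x8, C1 = 0x5, C2 = 0xC, C3 = 0xE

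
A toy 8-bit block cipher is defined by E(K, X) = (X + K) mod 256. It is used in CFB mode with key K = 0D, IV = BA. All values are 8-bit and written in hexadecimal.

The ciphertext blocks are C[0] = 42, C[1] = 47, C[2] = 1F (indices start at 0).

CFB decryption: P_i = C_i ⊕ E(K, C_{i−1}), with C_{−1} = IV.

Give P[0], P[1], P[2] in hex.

P[0] = 85, P[1] = 08, P[2] = 4B

P[0]: E(K, BA) = C7; 42 ⊕ C7 = 85.
P[1]: E(K, 42) = 4F; 47 ⊕ 4F = 08.
P[2]: E(K, 47) = 54; 1F ⊕ 54 = 4B.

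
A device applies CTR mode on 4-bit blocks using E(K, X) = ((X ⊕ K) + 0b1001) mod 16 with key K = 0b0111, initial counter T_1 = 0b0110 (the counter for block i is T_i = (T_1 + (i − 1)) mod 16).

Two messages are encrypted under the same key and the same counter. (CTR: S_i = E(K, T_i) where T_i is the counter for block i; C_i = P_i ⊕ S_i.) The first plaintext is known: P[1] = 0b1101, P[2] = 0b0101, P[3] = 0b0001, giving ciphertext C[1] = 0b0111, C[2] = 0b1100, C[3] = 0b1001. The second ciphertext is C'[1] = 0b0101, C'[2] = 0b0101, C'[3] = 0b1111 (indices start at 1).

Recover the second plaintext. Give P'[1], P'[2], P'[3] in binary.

In CTR with a reused counter, both messages share the same keystream S_i, so C_i ⊕ C'_i = P_i ⊕ P'_i and thus P'_i = P_i ⊕ C_i ⊕ C'_i.
P'[1]: 0b1101 ⊕ 0b0111 ⊕ 0b0101 = 0b1111.
P'[2]: 0b0101 ⊕ 0b1100 ⊕ 0b0101 = 0b1100.
P'[3]: 0b0001 ⊕ 0b1001 ⊕ 0b1111 = 0b0111.

P'[1] = 0b1111, P'[2] = 0b1100, P'[3] = 0b0111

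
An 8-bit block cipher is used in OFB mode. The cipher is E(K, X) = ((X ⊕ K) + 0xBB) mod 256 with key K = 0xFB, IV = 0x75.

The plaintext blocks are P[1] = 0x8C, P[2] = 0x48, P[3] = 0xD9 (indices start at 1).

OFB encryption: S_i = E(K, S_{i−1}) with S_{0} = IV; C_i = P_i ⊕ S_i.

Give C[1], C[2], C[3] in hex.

C[1] = 0xC5, C[2] = 0x25, C[3] = 0x88

C[1]: S = E(K, 0x75) = 0x49; 0x8C ⊕ 0x49 = 0xC5.
C[2]: S = E(K, 0x49) = 0x6D; 0x48 ⊕ 0x6D = 0x25.
C[3]: S = E(K, 0x6D) = 0x51; 0xD9 ⊕ 0x51 = 0x88.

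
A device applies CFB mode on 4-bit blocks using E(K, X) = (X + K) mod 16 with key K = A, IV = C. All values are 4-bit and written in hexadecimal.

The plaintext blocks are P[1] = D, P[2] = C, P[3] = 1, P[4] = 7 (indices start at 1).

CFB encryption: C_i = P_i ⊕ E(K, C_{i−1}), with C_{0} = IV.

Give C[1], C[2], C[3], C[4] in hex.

C[1] = B, C[2] = 9, C[3] = 2, C[4] = B

C[1]: E(K, C) = 6; D ⊕ 6 = B.
C[2]: E(K, B) = 5; C ⊕ 5 = 9.
C[3]: E(K, 9) = 3; 1 ⊕ 3 = 2.
C[4]: E(K, 2) = C; 7 ⊕ C = B.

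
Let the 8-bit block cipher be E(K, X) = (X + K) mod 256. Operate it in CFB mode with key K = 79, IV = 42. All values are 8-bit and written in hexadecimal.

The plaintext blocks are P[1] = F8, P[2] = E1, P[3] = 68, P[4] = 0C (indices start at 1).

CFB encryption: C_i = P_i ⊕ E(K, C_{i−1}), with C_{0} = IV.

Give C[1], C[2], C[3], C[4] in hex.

C[1]: E(K, 42) = BB; F8 ⊕ BB = 43.
C[2]: E(K, 43) = BC; E1 ⊕ BC = 5D.
C[3]: E(K, 5D) = D6; 68 ⊕ D6 = BE.
C[4]: E(K, BE) = 37; 0C ⊕ 37 = 3B.

C[1] = 43, C[2] = 5D, C[3] = BE, C[4] = 3B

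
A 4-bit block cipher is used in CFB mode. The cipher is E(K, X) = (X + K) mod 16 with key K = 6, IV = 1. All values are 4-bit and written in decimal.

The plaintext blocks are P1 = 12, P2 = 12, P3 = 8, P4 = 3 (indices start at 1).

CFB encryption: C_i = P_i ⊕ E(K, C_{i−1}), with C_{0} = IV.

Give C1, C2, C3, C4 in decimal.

C1 = 11, C2 = 13, C3 = 11, C4 = 2

C1: E(K, 1) = 7; 12 ⊕ 7 = 11.
C2: E(K, 11) = 1; 12 ⊕ 1 = 13.
C3: E(K, 13) = 3; 8 ⊕ 3 = 11.
C4: E(K, 11) = 1; 3 ⊕ 1 = 2.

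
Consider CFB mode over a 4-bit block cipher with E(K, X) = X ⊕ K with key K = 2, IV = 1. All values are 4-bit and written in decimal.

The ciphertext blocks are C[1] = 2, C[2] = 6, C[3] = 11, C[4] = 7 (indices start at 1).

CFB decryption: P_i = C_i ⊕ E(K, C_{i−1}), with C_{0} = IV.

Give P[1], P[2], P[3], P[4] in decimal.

P[1]: E(K, 1) = 3; 2 ⊕ 3 = 1.
P[2]: E(K, 2) = 0; 6 ⊕ 0 = 6.
P[3]: E(K, 6) = 4; 11 ⊕ 4 = 15.
P[4]: E(K, 11) = 9; 7 ⊕ 9 = 14.

P[1] = 1, P[2] = 6, P[3] = 15, P[4] = 14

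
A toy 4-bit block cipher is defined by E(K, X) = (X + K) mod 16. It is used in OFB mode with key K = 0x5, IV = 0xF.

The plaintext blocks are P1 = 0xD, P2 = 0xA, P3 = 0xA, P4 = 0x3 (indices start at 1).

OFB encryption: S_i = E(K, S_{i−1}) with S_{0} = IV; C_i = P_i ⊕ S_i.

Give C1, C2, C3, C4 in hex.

C1: S = E(K, 0xF) = 0x4; 0xD ⊕ 0x4 = 0x9.
C2: S = E(K, 0x4) = 0x9; 0xA ⊕ 0x9 = 0x3.
C3: S = E(K, 0x9) = 0xE; 0xA ⊕ 0xE = 0x4.
C4: S = E(K, 0xE) = 0x3; 0x3 ⊕ 0x3 = 0x0.

C1 = 0x9, C2 = 0x3, C3 = 0x4, C4 = 0x0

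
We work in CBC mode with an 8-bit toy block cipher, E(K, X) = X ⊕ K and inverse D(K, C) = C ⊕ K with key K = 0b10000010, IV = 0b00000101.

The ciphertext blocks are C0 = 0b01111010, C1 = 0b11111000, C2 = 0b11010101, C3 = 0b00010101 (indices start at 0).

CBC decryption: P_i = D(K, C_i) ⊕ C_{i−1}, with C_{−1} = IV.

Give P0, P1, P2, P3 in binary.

P0: D(K, 0b01111010) = 0b11111000; 0b11111000 ⊕ 0b00000101 = 0b11111101.
P1: D(K, 0b11111000) = 0b01111010; 0b01111010 ⊕ 0b01111010 = 0b00000000.
P2: D(K, 0b11010101) = 0b01010111; 0b01010111 ⊕ 0b11111000 = 0b10101111.
P3: D(K, 0b00010101) = 0b10010111; 0b10010111 ⊕ 0b11010101 = 0b01000010.

P0 = 0b11111101, P1 = 0b00000000, P2 = 0b10101111, P3 = 0b01000010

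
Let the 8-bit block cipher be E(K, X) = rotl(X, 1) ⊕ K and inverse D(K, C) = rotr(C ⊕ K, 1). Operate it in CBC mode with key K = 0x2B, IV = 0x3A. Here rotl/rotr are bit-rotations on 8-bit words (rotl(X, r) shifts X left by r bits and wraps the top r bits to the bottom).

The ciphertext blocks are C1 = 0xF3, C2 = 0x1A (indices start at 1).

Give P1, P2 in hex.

CBC decryption: P_i = D(K, C_i) ⊕ C_{i−1}, with C_{0} = IV.
P1: D(K, 0xF3) = 0x6C; 0x6C ⊕ 0x3A = 0x56.
P2: D(K, 0x1A) = 0x98; 0x98 ⊕ 0xF3 = 0x6B.

P1 = 0x56, P2 = 0x6B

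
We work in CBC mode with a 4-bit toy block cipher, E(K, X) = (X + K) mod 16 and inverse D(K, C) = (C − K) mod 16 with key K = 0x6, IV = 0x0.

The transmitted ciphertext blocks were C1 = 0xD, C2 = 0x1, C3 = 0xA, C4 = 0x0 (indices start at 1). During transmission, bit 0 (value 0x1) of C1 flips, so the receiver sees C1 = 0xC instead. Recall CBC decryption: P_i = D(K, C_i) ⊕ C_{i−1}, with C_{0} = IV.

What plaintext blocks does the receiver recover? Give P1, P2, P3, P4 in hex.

P1 = 0x6, P2 = 0x7, P3 = 0x5, P4 = 0x0

Only C1 changed, to 0xC. In CBC, a change in C_i garbles P_i and flips the same bit in P_{i+1}. Decrypting the received ciphertext:
P1: D(K, 0xC) = 0x6; 0x6 ⊕ 0x0 = 0x6.
P2: D(K, 0x1) = 0xB; 0xB ⊕ 0xC = 0x7.
P3: D(K, 0xA) = 0x4; 0x4 ⊕ 0x1 = 0x5.
P4: D(K, 0x0) = 0xA; 0xA ⊕ 0xA = 0x0.
Blocks that differ from the original plaintext: P1, P2.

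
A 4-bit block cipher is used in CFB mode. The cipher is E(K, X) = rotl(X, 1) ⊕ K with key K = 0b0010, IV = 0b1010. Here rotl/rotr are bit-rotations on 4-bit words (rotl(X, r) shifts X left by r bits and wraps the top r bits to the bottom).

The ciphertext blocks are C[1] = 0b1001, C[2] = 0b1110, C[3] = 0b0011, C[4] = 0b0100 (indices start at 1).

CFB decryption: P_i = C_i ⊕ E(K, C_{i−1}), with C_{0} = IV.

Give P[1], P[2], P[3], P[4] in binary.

P[1]: E(K, 0b1010) = 0b0111; 0b1001 ⊕ 0b0111 = 0b1110.
P[2]: E(K, 0b1001) = 0b0001; 0b1110 ⊕ 0b0001 = 0b1111.
P[3]: E(K, 0b1110) = 0b1111; 0b0011 ⊕ 0b1111 = 0b1100.
P[4]: E(K, 0b0011) = 0b0100; 0b0100 ⊕ 0b0100 = 0b0000.

P[1] = 0b1110, P[2] = 0b1111, P[3] = 0b1100, P[4] = 0b0000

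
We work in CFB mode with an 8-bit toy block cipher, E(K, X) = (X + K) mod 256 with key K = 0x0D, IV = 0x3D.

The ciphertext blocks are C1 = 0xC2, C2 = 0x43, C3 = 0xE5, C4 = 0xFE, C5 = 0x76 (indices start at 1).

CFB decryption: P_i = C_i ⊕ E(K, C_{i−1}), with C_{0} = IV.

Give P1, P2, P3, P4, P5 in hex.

P1: E(K, 0x3D) = 0x4A; 0xC2 ⊕ 0x4A = 0x88.
P2: E(K, 0xC2) = 0xCF; 0x43 ⊕ 0xCF = 0x8C.
P3: E(K, 0x43) = 0x50; 0xE5 ⊕ 0x50 = 0xB5.
P4: E(K, 0xE5) = 0xF2; 0xFE ⊕ 0xF2 = 0x0C.
P5: E(K, 0xFE) = 0x0B; 0x76 ⊕ 0x0B = 0x7D.

P1 = 0x88, P2 = 0x8C, P3 = 0xB5, P4 = 0x0C, P5 = 0x7D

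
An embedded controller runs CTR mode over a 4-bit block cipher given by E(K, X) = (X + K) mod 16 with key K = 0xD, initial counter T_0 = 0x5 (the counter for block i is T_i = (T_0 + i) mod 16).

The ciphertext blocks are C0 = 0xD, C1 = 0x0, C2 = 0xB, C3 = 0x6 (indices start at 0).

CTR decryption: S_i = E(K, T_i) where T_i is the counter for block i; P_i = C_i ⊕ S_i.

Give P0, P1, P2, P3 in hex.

P0 = 0xF, P1 = 0x3, P2 = 0xF, P3 = 0x3

P0: T = 0x5, S = E(K, T) = 0x2; 0xD ⊕ 0x2 = 0xF.
P1: T = 0x6, S = E(K, T) = 0x3; 0x0 ⊕ 0x3 = 0x3.
P2: T = 0x7, S = E(K, T) = 0x4; 0xB ⊕ 0x4 = 0xF.
P3: T = 0x8, S = E(K, T) = 0x5; 0x6 ⊕ 0x5 = 0x3.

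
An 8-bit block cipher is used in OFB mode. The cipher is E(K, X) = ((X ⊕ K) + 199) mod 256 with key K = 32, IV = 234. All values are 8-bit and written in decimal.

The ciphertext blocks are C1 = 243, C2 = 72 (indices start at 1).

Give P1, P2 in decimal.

P1 = 98, P2 = 48

OFB decryption: S_i = E(K, S_{i−1}) with S_{0} = IV; P_i = C_i ⊕ S_i.
P1: S = E(K, 234) = 145; 243 ⊕ 145 = 98.
P2: S = E(K, 145) = 120; 72 ⊕ 120 = 48.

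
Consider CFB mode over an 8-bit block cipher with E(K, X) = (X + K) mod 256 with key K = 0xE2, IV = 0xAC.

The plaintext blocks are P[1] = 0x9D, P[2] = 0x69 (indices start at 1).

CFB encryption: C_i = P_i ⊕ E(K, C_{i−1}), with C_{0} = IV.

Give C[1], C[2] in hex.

C[1]: E(K, 0xAC) = 0x8E; 0x9D ⊕ 0x8E = 0x13.
C[2]: E(K, 0x13) = 0xF5; 0x69 ⊕ 0xF5 = 0x9C.

C[1] = 0x13, C[2] = 0x9C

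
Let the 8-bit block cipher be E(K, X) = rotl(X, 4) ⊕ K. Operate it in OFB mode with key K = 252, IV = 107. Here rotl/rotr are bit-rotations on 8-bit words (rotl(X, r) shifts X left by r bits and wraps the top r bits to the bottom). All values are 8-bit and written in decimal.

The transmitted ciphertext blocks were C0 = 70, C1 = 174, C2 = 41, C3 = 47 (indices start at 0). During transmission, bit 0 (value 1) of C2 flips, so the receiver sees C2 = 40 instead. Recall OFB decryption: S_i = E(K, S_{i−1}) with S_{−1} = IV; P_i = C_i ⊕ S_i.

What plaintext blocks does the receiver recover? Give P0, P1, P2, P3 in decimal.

P0 = 12, P1 = 246, P2 = 81, P3 = 68

Only C2 changed, to 40. In OFB, a change in C_i flips the same bit in P_i only; the keystream is unaffected. Decrypting the received ciphertext:
P0: S = E(K, 107) = 74; 70 ⊕ 74 = 12.
P1: S = E(K, 74) = 88; 174 ⊕ 88 = 246.
P2: S = E(K, 88) = 121; 40 ⊕ 121 = 81.
P3: S = E(K, 121) = 107; 47 ⊕ 107 = 68.
Blocks that differ from the original plaintext: P2.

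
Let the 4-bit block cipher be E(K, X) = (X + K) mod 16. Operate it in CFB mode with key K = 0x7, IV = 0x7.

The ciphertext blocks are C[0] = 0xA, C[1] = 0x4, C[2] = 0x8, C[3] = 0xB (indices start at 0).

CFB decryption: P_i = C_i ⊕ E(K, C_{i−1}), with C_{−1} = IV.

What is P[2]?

P[2] = 0x3

P[2]: E(K, 0x4) = 0xB; 0x8 ⊕ 0xB = 0x3.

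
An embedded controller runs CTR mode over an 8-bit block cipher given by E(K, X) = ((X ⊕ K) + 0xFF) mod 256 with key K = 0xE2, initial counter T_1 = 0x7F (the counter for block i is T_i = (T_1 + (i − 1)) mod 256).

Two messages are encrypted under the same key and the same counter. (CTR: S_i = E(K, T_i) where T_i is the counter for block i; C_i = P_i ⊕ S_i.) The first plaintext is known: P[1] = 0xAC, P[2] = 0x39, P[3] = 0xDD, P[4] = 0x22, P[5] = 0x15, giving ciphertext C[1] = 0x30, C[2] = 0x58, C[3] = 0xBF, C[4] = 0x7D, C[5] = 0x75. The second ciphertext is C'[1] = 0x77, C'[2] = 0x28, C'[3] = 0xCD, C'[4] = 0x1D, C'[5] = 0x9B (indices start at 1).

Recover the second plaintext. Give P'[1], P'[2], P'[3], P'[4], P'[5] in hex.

P'[1] = 0xEB, P'[2] = 0x49, P'[3] = 0xAF, P'[4] = 0x42, P'[5] = 0xFB

In CTR with a reused counter, both messages share the same keystream S_i, so C_i ⊕ C'_i = P_i ⊕ P'_i and thus P'_i = P_i ⊕ C_i ⊕ C'_i.
P'[1]: 0xAC ⊕ 0x30 ⊕ 0x77 = 0xEB.
P'[2]: 0x39 ⊕ 0x58 ⊕ 0x28 = 0x49.
P'[3]: 0xDD ⊕ 0xBF ⊕ 0xCD = 0xAF.
P'[4]: 0x22 ⊕ 0x7D ⊕ 0x1D = 0x42.
P'[5]: 0x15 ⊕ 0x75 ⊕ 0x9B = 0xFB.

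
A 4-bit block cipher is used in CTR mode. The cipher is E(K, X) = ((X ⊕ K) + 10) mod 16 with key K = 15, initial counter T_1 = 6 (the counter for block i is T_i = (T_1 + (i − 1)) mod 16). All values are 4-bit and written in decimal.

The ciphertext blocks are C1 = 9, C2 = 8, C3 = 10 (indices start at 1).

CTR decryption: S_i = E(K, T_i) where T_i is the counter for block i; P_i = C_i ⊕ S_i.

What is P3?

P3: T = 8, S = E(K, T) = 1; 10 ⊕ 1 = 11.

P3 = 11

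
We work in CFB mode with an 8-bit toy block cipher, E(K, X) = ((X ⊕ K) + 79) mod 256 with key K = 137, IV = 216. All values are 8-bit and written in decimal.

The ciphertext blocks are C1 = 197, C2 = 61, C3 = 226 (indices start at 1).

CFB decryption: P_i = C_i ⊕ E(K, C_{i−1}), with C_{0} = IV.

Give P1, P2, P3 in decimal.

P1: E(K, 216) = 160; 197 ⊕ 160 = 101.
P2: E(K, 197) = 155; 61 ⊕ 155 = 166.
P3: E(K, 61) = 3; 226 ⊕ 3 = 225.

P1 = 101, P2 = 166, P3 = 225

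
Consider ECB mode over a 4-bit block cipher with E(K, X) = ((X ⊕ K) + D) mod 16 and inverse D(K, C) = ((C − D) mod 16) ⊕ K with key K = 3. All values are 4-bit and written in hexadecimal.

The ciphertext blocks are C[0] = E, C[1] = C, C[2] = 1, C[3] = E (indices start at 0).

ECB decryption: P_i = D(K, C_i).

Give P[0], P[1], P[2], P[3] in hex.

P[0] = 2, P[1] = C, P[2] = 7, P[3] = 2

P[0]: D(K, E) = 2.
P[1]: D(K, C) = C.
P[2]: D(K, 1) = 7.
P[3]: D(K, E) = 2.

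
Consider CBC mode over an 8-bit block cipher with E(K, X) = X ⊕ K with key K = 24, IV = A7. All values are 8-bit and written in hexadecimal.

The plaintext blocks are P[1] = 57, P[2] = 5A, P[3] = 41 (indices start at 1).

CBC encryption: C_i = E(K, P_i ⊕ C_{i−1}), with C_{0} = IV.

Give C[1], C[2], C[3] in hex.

C[1] = D4, C[2] = AA, C[3] = CF

C[1]: P[1] ⊕ A7 = F0; E(K, F0) = D4.
C[2]: P[2] ⊕ D4 = 8E; E(K, 8E) = AA.
C[3]: P[3] ⊕ AA = EB; E(K, EB) = CF.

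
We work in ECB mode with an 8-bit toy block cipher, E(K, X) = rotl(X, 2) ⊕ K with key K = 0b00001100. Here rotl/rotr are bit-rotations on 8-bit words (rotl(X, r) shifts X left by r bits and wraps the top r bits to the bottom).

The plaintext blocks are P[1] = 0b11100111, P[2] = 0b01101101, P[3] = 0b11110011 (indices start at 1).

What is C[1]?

ECB encryption: C_i = E(K, P_i).
C[1]: E(K, 0b11100111) = 0b10010011.

C[1] = 0b10010011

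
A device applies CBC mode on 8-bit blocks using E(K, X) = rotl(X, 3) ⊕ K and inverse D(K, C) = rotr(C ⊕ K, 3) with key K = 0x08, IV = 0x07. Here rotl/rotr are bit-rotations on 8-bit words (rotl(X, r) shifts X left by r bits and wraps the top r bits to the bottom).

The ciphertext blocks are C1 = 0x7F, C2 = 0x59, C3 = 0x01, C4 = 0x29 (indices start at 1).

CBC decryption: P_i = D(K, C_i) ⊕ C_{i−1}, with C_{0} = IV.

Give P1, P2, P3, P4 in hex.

P1: D(K, 0x7F) = 0xEE; 0xEE ⊕ 0x07 = 0xE9.
P2: D(K, 0x59) = 0x2A; 0x2A ⊕ 0x7F = 0x55.
P3: D(K, 0x01) = 0x21; 0x21 ⊕ 0x59 = 0x78.
P4: D(K, 0x29) = 0x24; 0x24 ⊕ 0x01 = 0x25.

P1 = 0xE9, P2 = 0x55, P3 = 0x78, P4 = 0x25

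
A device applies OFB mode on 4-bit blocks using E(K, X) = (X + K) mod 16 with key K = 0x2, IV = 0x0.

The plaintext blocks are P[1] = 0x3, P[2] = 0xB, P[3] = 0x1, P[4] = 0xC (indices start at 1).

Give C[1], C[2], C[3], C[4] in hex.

C[1] = 0x1, C[2] = 0xF, C[3] = 0x7, C[4] = 0x4

OFB encryption: S_i = E(K, S_{i−1}) with S_{0} = IV; C_i = P_i ⊕ S_i.
C[1]: S = E(K, 0x0) = 0x2; 0x3 ⊕ 0x2 = 0x1.
C[2]: S = E(K, 0x2) = 0x4; 0xB ⊕ 0x4 = 0xF.
C[3]: S = E(K, 0x4) = 0x6; 0x1 ⊕ 0x6 = 0x7.
C[4]: S = E(K, 0x6) = 0x8; 0xC ⊕ 0x8 = 0x4.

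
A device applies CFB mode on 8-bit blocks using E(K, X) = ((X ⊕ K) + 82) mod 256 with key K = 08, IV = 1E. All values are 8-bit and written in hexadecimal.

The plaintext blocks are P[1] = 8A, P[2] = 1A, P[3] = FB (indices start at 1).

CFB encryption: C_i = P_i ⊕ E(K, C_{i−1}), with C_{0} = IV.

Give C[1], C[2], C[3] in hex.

C[1]: E(K, 1E) = 98; 8A ⊕ 98 = 12.
C[2]: E(K, 12) = 9C; 1A ⊕ 9C = 86.
C[3]: E(K, 86) = 10; FB ⊕ 10 = EB.

C[1] = 12, C[2] = 86, C[3] = EB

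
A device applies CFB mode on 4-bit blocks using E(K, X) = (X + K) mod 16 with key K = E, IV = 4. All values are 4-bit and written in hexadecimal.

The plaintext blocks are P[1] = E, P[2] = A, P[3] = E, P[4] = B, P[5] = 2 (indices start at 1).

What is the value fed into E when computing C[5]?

5

CFB encryption: C_i = P_i ⊕ E(K, C_{i−1}), with C_{0} = IV.
C[1]: E(K, 4) = 2; E ⊕ 2 = C.
C[2]: E(K, C) = A; A ⊕ A = 0.
C[3]: E(K, 0) = E; E ⊕ E = 0.
C[4]: E(K, 0) = E; B ⊕ E = 5.
C[5]: E(K, 5) = 3; 2 ⊕ 3 = 1.
So the input to E for block [5] is 5.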